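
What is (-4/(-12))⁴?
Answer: 1/81 ≈ 0.012346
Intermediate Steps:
(-4/(-12))⁴ = (-4*(-1/12))⁴ = (⅓)⁴ = 1/81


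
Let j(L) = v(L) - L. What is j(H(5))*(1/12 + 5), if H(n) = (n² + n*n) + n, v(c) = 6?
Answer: -2989/12 ≈ -249.08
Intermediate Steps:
H(n) = n + 2*n² (H(n) = (n² + n²) + n = 2*n² + n = n + 2*n²)
j(L) = 6 - L
j(H(5))*(1/12 + 5) = (6 - 5*(1 + 2*5))*(1/12 + 5) = (6 - 5*(1 + 10))*(1/12 + 5) = (6 - 5*11)*(61/12) = (6 - 1*55)*(61/12) = (6 - 55)*(61/12) = -49*61/12 = -2989/12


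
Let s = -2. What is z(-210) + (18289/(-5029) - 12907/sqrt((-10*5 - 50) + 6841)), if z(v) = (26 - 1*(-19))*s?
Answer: -470899/5029 - 12907*sqrt(749)/2247 ≈ -250.84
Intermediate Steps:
z(v) = -90 (z(v) = (26 - 1*(-19))*(-2) = (26 + 19)*(-2) = 45*(-2) = -90)
z(-210) + (18289/(-5029) - 12907/sqrt((-10*5 - 50) + 6841)) = -90 + (18289/(-5029) - 12907/sqrt((-10*5 - 50) + 6841)) = -90 + (18289*(-1/5029) - 12907/sqrt((-50 - 50) + 6841)) = -90 + (-18289/5029 - 12907/sqrt(-100 + 6841)) = -90 + (-18289/5029 - 12907*sqrt(749)/2247) = -470899/5029 - 12907*sqrt(749)/2247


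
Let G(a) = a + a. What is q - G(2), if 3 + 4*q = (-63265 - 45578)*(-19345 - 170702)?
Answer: 10342642801/2 ≈ 5.1713e+9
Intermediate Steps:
G(a) = 2*a
q = 10342642809/2 (q = -¾ + ((-63265 - 45578)*(-19345 - 170702))/4 = -¾ + (-108843*(-190047))/4 = -¾ + (¼)*20685285621 = -¾ + 20685285621/4 = 10342642809/2 ≈ 5.1713e+9)
q - G(2) = 10342642809/2 - 2*2 = 10342642809/2 - 1*4 = 10342642809/2 - 4 = 10342642801/2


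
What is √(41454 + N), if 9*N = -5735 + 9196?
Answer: √376547/3 ≈ 204.54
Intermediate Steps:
N = 3461/9 (N = (-5735 + 9196)/9 = (⅑)*3461 = 3461/9 ≈ 384.56)
√(41454 + N) = √(41454 + 3461/9) = √(376547/9) = √376547/3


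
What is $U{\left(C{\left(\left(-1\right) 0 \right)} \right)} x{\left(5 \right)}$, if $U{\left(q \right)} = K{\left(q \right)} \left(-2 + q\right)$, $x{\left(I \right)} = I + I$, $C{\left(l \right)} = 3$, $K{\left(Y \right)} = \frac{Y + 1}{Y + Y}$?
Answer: $\frac{20}{3} \approx 6.6667$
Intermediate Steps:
$K{\left(Y \right)} = \frac{1 + Y}{2 Y}$
$x{\left(I \right)} = 2 I$
$U{\left(q \right)} = \frac{\left(1 + q\right) \left(-2 + q\right)}{2 q}$ ($U{\left(q \right)} = \frac{1 + q}{2 q} \left(-2 + q\right) = \frac{\left(1 + q\right) \left(-2 + q\right)}{2 q}$)
$U{\left(C{\left(\left(-1\right) 0 \right)} \right)} x{\left(5 \right)} = \frac{\left(1 + 3\right) \left(-2 + 3\right)}{2 \cdot 3} \cdot 2 \cdot 5 = \frac{1}{2} \cdot \frac{1}{3} \cdot 4 \cdot 1 \cdot 10 = \frac{2}{3} \cdot 10 = \frac{20}{3}$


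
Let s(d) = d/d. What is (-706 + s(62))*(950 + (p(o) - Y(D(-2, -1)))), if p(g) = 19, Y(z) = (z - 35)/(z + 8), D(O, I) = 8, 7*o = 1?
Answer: -10949355/16 ≈ -6.8434e+5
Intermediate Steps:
o = 1/7 (o = (1/7)*1 = 1/7 ≈ 0.14286)
Y(z) = (-35 + z)/(8 + z)
s(d) = 1
(-706 + s(62))*(950 + (p(o) - Y(D(-2, -1)))) = (-706 + 1)*(950 + (19 - (-35 + 8)/(8 + 8))) = -705*(950 + (19 - (-27)/16)) = -705*(950 + (19 - 1*(-27/16))) = -705*(950 + (19 + 27/16)) = -705*(950 + 331/16) = -705*15531/16 = -10949355/16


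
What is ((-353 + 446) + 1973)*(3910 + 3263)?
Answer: 14819418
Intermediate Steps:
((-353 + 446) + 1973)*(3910 + 3263) = (93 + 1973)*7173 = 2066*7173 = 14819418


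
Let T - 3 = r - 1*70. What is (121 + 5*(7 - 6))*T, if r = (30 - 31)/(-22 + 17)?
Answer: -42084/5 ≈ -8416.8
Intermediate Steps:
r = ⅕ (r = -1/(-5) = -1*(-⅕) = ⅕ ≈ 0.20000)
T = -334/5 (T = 3 + (⅕ - 1*70) = 3 + (⅕ - 70) = 3 - 349/5 = -334/5 ≈ -66.800)
(121 + 5*(7 - 6))*T = (121 + 5*(7 - 6))*(-334/5) = (121 + 5*1)*(-334/5) = (121 + 5)*(-334/5) = 126*(-334/5) = -42084/5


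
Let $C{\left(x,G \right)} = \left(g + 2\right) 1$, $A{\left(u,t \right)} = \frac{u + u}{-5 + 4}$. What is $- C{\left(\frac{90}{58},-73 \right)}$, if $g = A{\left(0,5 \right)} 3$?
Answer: $-2$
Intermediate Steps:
$A{\left(u,t \right)} = - 2 u$ ($A{\left(u,t \right)} = \frac{2 u}{-1} = 2 u \left(-1\right) = - 2 u$)
$g = 0$ ($g = \left(-2\right) 0 \cdot 3 = 0 \cdot 3 = 0$)
$C{\left(x,G \right)} = 2$ ($C{\left(x,G \right)} = \left(0 + 2\right) 1 = 2 \cdot 1 = 2$)
$- C{\left(\frac{90}{58},-73 \right)} = \left(-1\right) 2 = -2$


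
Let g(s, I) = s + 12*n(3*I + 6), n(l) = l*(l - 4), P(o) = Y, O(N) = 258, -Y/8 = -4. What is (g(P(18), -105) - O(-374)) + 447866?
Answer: 1608244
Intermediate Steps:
Y = 32 (Y = -8*(-4) = 32)
P(o) = 32
n(l) = l*(-4 + l)
g(s, I) = s + 12*(2 + 3*I)*(6 + 3*I) (g(s, I) = s + 12*((3*I + 6)*(-4 + (3*I + 6))) = s + 12*((6 + 3*I)*(-4 + (6 + 3*I))) = s + 12*((6 + 3*I)*(2 + 3*I)) = s + 12*((2 + 3*I)*(6 + 3*I)) = s + 12*(2 + 3*I)*(6 + 3*I))
(g(P(18), -105) - O(-374)) + 447866 = ((32 + 36*(2 - 105)*(2 + 3*(-105))) - 1*258) + 447866 = ((32 + 36*(-103)*(2 - 315)) - 258) + 447866 = ((32 + 36*(-103)*(-313)) - 258) + 447866 = ((32 + 1160604) - 258) + 447866 = (1160636 - 258) + 447866 = 1160378 + 447866 = 1608244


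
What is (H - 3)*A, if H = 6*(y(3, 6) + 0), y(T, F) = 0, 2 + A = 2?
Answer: 0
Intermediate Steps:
A = 0 (A = -2 + 2 = 0)
H = 0 (H = 6*(0 + 0) = 6*0 = 0)
(H - 3)*A = (0 - 3)*0 = -3*0 = 0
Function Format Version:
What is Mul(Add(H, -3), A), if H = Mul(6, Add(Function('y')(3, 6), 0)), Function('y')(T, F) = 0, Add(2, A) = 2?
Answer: 0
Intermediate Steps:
A = 0 (A = Add(-2, 2) = 0)
H = 0 (H = Mul(6, Add(0, 0)) = Mul(6, 0) = 0)
Mul(Add(H, -3), A) = Mul(Add(0, -3), 0) = Mul(-3, 0) = 0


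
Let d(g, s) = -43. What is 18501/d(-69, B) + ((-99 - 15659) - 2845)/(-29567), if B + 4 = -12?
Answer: -546219138/1271381 ≈ -429.63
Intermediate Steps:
B = -16 (B = -4 - 12 = -16)
18501/d(-69, B) + ((-99 - 15659) - 2845)/(-29567) = 18501/(-43) + ((-99 - 15659) - 2845)/(-29567) = 18501*(-1/43) + (-15758 - 2845)*(-1/29567) = -18501/43 - 18603*(-1/29567) = -18501/43 + 18603/29567 = -546219138/1271381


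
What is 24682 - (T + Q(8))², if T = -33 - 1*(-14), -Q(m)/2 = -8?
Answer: 24673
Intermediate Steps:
Q(m) = 16 (Q(m) = -2*(-8) = 16)
T = -19 (T = -33 + 14 = -19)
24682 - (T + Q(8))² = 24682 - (-19 + 16)² = 24682 - 1*(-3)² = 24682 - 1*9 = 24682 - 9 = 24673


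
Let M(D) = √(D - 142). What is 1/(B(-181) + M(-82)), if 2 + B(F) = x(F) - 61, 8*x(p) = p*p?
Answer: 258056/1040528385 - 256*I*√14/1040528385 ≈ 0.000248 - 9.2056e-7*I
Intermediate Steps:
x(p) = p²/8 (x(p) = (p*p)/8 = p²/8)
M(D) = √(-142 + D)
B(F) = -63 + F²/8 (B(F) = -2 + (F²/8 - 61) = -2 + (-61 + F²/8) = -63 + F²/8)
1/(B(-181) + M(-82)) = 1/((-63 + (⅛)*(-181)²) + √(-142 - 82)) = 1/((-63 + (⅛)*32761) + √(-224)) = 1/((-63 + 32761/8) + 4*I*√14) = 1/(32257/8 + 4*I*√14)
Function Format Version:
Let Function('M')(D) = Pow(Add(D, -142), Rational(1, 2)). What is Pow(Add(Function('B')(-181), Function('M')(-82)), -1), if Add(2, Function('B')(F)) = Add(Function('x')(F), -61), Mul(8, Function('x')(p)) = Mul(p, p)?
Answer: Add(Rational(258056, 1040528385), Mul(Rational(-256, 1040528385), I, Pow(14, Rational(1, 2)))) ≈ Add(0.00024800, Mul(-9.2056e-7, I))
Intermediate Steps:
Function('x')(p) = Mul(Rational(1, 8), Pow(p, 2)) (Function('x')(p) = Mul(Rational(1, 8), Mul(p, p)) = Mul(Rational(1, 8), Pow(p, 2)))
Function('M')(D) = Pow(Add(-142, D), Rational(1, 2))
Function('B')(F) = Add(-63, Mul(Rational(1, 8), Pow(F, 2))) (Function('B')(F) = Add(-2, Add(Mul(Rational(1, 8), Pow(F, 2)), -61)) = Add(-2, Add(-61, Mul(Rational(1, 8), Pow(F, 2)))) = Add(-63, Mul(Rational(1, 8), Pow(F, 2))))
Pow(Add(Function('B')(-181), Function('M')(-82)), -1) = Pow(Add(Add(-63, Mul(Rational(1, 8), Pow(-181, 2))), Pow(Add(-142, -82), Rational(1, 2))), -1) = Pow(Add(Add(-63, Mul(Rational(1, 8), 32761)), Pow(-224, Rational(1, 2))), -1) = Pow(Add(Add(-63, Rational(32761, 8)), Mul(4, I, Pow(14, Rational(1, 2)))), -1) = Pow(Add(Rational(32257, 8), Mul(4, I, Pow(14, Rational(1, 2)))), -1)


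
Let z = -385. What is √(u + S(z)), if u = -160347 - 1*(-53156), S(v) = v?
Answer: 2*I*√26894 ≈ 327.99*I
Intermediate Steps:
u = -107191 (u = -160347 + 53156 = -107191)
√(u + S(z)) = √(-107191 - 385) = √(-107576) = 2*I*√26894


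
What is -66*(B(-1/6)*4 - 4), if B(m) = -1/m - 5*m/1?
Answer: -1540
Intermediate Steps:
B(m) = -1/m - 5*m (B(m) = -1/m - 5*m*1 = -1/m - 5*m)
-66*(B(-1/6)*4 - 4) = -66*((-1/((-1/6)) - (-5)/6)*4 - 4) = -66*((-1/((-1*1/6)) - (-5)/6)*4 - 4) = -66*((-1/(-1/6) - 5*(-1/6))*4 - 4) = -66*((-1*(-6) + 5/6)*4 - 4) = -66*((6 + 5/6)*4 - 4) = -66*((41/6)*4 - 4) = -66*(82/3 - 4) = -66*70/3 = -1540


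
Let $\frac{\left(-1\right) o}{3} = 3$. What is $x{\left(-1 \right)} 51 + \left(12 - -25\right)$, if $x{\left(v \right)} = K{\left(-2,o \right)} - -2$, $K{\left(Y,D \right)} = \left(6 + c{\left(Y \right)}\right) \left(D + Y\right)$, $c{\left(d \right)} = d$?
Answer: $-2105$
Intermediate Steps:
$o = -9$ ($o = \left(-3\right) 3 = -9$)
$K{\left(Y,D \right)} = \left(6 + Y\right) \left(D + Y\right)$
$x{\left(v \right)} = -42$ ($x{\left(v \right)} = \left(\left(-2\right)^{2} + 6 \left(-9\right) + 6 \left(-2\right) - -18\right) - -2 = \left(4 - 54 - 12 + 18\right) + 2 = -44 + 2 = -42$)
$x{\left(-1 \right)} 51 + \left(12 - -25\right) = \left(-42\right) 51 + \left(12 - -25\right) = -2142 + \left(12 + 25\right) = -2142 + 37 = -2105$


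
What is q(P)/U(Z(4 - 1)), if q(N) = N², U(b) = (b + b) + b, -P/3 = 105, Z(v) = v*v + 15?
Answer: 11025/8 ≈ 1378.1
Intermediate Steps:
Z(v) = 15 + v² (Z(v) = v² + 15 = 15 + v²)
P = -315 (P = -3*105 = -315)
U(b) = 3*b (U(b) = 2*b + b = 3*b)
q(P)/U(Z(4 - 1)) = (-315)²/((3*(15 + (4 - 1)²))) = 99225/((3*(15 + 3²))) = 99225/((3*(15 + 9))) = 99225/((3*24)) = 99225/72 = 99225*(1/72) = 11025/8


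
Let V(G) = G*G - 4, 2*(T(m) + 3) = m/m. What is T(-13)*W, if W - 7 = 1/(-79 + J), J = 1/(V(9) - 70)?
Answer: -19285/1104 ≈ -17.468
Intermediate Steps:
T(m) = -5/2 (T(m) = -3 + (m/m)/2 = -3 + (½)*1 = -3 + ½ = -5/2)
V(G) = -4 + G² (V(G) = G² - 4 = -4 + G²)
J = ⅐ (J = 1/((-4 + 9²) - 70) = 1/((-4 + 81) - 70) = 1/(77 - 70) = 1/7 = ⅐ ≈ 0.14286)
W = 3857/552 (W = 7 + 1/(-79 + ⅐) = 7 + 1/(-552/7) = 7 - 7/552 = 3857/552 ≈ 6.9873)
T(-13)*W = -5/2*3857/552 = -19285/1104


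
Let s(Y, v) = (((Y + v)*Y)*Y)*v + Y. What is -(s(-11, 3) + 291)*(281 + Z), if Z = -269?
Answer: 31488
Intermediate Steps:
s(Y, v) = Y + v*Y²*(Y + v) (s(Y, v) = ((Y*(Y + v))*Y)*v + Y = (Y²*(Y + v))*v + Y = v*Y²*(Y + v) + Y = Y + v*Y²*(Y + v))
-(s(-11, 3) + 291)*(281 + Z) = -(-11*(1 - 11*3² + 3*(-11)²) + 291)*(281 - 269) = -(-11*(1 - 11*9 + 3*121) + 291)*12 = -(-11*(1 - 99 + 363) + 291)*12 = -(-11*265 + 291)*12 = -(-2915 + 291)*12 = -(-2624)*12 = -1*(-31488) = 31488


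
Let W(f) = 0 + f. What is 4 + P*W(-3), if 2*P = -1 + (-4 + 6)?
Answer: 5/2 ≈ 2.5000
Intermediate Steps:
W(f) = f
P = ½ (P = (-1 + (-4 + 6))/2 = (-1 + 2)/2 = (½)*1 = ½ ≈ 0.50000)
4 + P*W(-3) = 4 + (½)*(-3) = 4 - 3/2 = 5/2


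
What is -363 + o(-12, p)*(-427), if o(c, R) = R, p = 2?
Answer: -1217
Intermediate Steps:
-363 + o(-12, p)*(-427) = -363 + 2*(-427) = -363 - 854 = -1217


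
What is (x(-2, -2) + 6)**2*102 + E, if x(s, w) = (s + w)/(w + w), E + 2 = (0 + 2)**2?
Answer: 5000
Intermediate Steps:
E = 2 (E = -2 + (0 + 2)**2 = -2 + 2**2 = -2 + 4 = 2)
x(s, w) = (s + w)/(2*w) (x(s, w) = (s + w)/((2*w)) = (s + w)*(1/(2*w)) = (s + w)/(2*w))
(x(-2, -2) + 6)**2*102 + E = ((1/2)*(-2 - 2)/(-2) + 6)**2*102 + 2 = ((1/2)*(-1/2)*(-4) + 6)**2*102 + 2 = (1 + 6)**2*102 + 2 = 7**2*102 + 2 = 49*102 + 2 = 4998 + 2 = 5000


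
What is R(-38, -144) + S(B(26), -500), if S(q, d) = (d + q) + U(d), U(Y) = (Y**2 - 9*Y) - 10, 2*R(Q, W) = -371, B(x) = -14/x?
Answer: 6598903/26 ≈ 2.5380e+5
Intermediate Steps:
R(Q, W) = -371/2 (R(Q, W) = (1/2)*(-371) = -371/2)
U(Y) = -10 + Y**2 - 9*Y
S(q, d) = -10 + q + d**2 - 8*d (S(q, d) = (d + q) + (-10 + d**2 - 9*d) = -10 + q + d**2 - 8*d)
R(-38, -144) + S(B(26), -500) = -371/2 + (-10 - 14/26 + (-500)**2 - 8*(-500)) = -371/2 + (-10 - 14*1/26 + 250000 + 4000) = -371/2 + (-10 - 7/13 + 250000 + 4000) = -371/2 + 3301863/13 = 6598903/26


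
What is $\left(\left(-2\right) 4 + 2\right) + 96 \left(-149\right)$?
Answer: $-14310$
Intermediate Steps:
$\left(\left(-2\right) 4 + 2\right) + 96 \left(-149\right) = \left(-8 + 2\right) - 14304 = -6 - 14304 = -14310$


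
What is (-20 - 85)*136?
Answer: -14280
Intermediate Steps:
(-20 - 85)*136 = -105*136 = -14280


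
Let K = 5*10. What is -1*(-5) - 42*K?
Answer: -2095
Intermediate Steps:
K = 50
-1*(-5) - 42*K = -1*(-5) - 42*50 = 5 - 2100 = -2095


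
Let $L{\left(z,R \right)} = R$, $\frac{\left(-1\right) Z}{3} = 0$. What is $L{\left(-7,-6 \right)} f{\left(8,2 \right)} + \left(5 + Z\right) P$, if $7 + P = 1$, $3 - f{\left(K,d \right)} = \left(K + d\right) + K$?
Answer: $60$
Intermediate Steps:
$f{\left(K,d \right)} = 3 - d - 2 K$ ($f{\left(K,d \right)} = 3 - \left(\left(K + d\right) + K\right) = 3 - \left(d + 2 K\right) = 3 - d - 2 K$)
$Z = 0$ ($Z = \left(-3\right) 0 = 0$)
$P = -6$ ($P = -7 + 1 = -6$)
$L{\left(-7,-6 \right)} f{\left(8,2 \right)} + \left(5 + Z\right) P = - 6 \left(3 - 2 - 16\right) + \left(5 + 0\right) \left(-6\right) = - 6 \left(3 - 2 - 16\right) + 5 \left(-6\right) = \left(-6\right) \left(-15\right) - 30 = 90 - 30 = 60$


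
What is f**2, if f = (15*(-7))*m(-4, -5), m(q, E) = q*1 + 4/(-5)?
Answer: 254016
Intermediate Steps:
m(q, E) = -4/5 + q (m(q, E) = q + 4*(-1/5) = q - 4/5 = -4/5 + q)
f = 504 (f = (15*(-7))*(-4/5 - 4) = -105*(-24/5) = 504)
f**2 = 504**2 = 254016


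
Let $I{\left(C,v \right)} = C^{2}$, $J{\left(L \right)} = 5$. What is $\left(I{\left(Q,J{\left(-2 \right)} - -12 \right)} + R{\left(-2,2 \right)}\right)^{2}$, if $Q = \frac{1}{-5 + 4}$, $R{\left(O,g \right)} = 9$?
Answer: $100$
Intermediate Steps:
$Q = -1$ ($Q = \frac{1}{-1} = -1$)
$\left(I{\left(Q,J{\left(-2 \right)} - -12 \right)} + R{\left(-2,2 \right)}\right)^{2} = \left(\left(-1\right)^{2} + 9\right)^{2} = \left(1 + 9\right)^{2} = 10^{2} = 100$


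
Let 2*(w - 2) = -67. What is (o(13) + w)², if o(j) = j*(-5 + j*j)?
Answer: 17648401/4 ≈ 4.4121e+6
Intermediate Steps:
w = -63/2 (w = 2 + (½)*(-67) = 2 - 67/2 = -63/2 ≈ -31.500)
o(j) = j*(-5 + j²)
(o(13) + w)² = (13*(-5 + 13²) - 63/2)² = (13*(-5 + 169) - 63/2)² = (13*164 - 63/2)² = (2132 - 63/2)² = (4201/2)² = 17648401/4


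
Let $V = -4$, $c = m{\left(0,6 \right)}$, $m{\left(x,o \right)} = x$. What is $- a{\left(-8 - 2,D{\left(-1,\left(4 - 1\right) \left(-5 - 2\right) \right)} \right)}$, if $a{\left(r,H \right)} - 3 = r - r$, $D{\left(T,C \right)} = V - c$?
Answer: $-3$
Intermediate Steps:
$c = 0$
$D{\left(T,C \right)} = -4$ ($D{\left(T,C \right)} = -4 - 0 = -4 + 0 = -4$)
$a{\left(r,H \right)} = 3$ ($a{\left(r,H \right)} = 3 + \left(r - r\right) = 3 + 0 = 3$)
$- a{\left(-8 - 2,D{\left(-1,\left(4 - 1\right) \left(-5 - 2\right) \right)} \right)} = \left(-1\right) 3 = -3$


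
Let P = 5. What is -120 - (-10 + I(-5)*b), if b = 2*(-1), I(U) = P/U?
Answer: -112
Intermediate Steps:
I(U) = 5/U
b = -2
-120 - (-10 + I(-5)*b) = -120 - (-10 + (5/(-5))*(-2)) = -120 - (-10 + (5*(-⅕))*(-2)) = -120 - (-10 - 1*(-2)) = -120 - (-10 + 2) = -120 - 1*(-8) = -120 + 8 = -112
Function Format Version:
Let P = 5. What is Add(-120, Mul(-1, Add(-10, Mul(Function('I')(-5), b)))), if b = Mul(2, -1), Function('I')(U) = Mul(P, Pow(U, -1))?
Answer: -112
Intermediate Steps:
Function('I')(U) = Mul(5, Pow(U, -1))
b = -2
Add(-120, Mul(-1, Add(-10, Mul(Function('I')(-5), b)))) = Add(-120, Mul(-1, Add(-10, Mul(Mul(5, Pow(-5, -1)), -2)))) = Add(-120, Mul(-1, Add(-10, Mul(Mul(5, Rational(-1, 5)), -2)))) = Add(-120, Mul(-1, Add(-10, Mul(-1, -2)))) = Add(-120, Mul(-1, Add(-10, 2))) = Add(-120, Mul(-1, -8)) = Add(-120, 8) = -112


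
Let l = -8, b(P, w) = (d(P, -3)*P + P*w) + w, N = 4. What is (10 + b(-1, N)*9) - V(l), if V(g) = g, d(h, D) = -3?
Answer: 45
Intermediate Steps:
b(P, w) = w - 3*P + P*w (b(P, w) = (-3*P + P*w) + w = w - 3*P + P*w)
(10 + b(-1, N)*9) - V(l) = (10 + (4 - 3*(-1) - 1*4)*9) - 1*(-8) = (10 + (4 + 3 - 4)*9) + 8 = (10 + 3*9) + 8 = (10 + 27) + 8 = 37 + 8 = 45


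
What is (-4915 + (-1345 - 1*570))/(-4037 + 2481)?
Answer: 3415/778 ≈ 4.3895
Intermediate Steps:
(-4915 + (-1345 - 1*570))/(-4037 + 2481) = (-4915 + (-1345 - 570))/(-1556) = (-4915 - 1915)*(-1/1556) = -6830*(-1/1556) = 3415/778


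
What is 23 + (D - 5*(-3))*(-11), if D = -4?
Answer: -98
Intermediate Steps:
23 + (D - 5*(-3))*(-11) = 23 + (-4 - 5*(-3))*(-11) = 23 + (-4 + 15)*(-11) = 23 + 11*(-11) = 23 - 121 = -98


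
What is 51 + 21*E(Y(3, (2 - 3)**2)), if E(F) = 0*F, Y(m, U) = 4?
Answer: 51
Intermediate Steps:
E(F) = 0
51 + 21*E(Y(3, (2 - 3)**2)) = 51 + 21*0 = 51 + 0 = 51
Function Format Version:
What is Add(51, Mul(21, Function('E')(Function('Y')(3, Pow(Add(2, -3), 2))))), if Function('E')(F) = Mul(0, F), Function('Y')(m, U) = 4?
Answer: 51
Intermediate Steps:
Function('E')(F) = 0
Add(51, Mul(21, Function('E')(Function('Y')(3, Pow(Add(2, -3), 2))))) = Add(51, Mul(21, 0)) = Add(51, 0) = 51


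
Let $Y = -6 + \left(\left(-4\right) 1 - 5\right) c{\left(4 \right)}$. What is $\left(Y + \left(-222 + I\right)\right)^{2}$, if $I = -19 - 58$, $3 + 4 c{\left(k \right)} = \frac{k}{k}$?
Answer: $\frac{361201}{4} \approx 90300.0$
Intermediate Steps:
$c{\left(k \right)} = - \frac{1}{2}$ ($c{\left(k \right)} = - \frac{3}{4} + \frac{k \frac{1}{k}}{4} = - \frac{3}{4} + \frac{1}{4} \cdot 1 = - \frac{3}{4} + \frac{1}{4} = - \frac{1}{2}$)
$Y = - \frac{3}{2}$ ($Y = -6 + \left(\left(-4\right) 1 - 5\right) \left(- \frac{1}{2}\right) = -6 + \left(-4 - 5\right) \left(- \frac{1}{2}\right) = -6 - - \frac{9}{2} = -6 + \frac{9}{2} = - \frac{3}{2} \approx -1.5$)
$I = -77$ ($I = -19 - 58 = -77$)
$\left(Y + \left(-222 + I\right)\right)^{2} = \left(- \frac{3}{2} - 299\right)^{2} = \left(- \frac{601}{2}\right)^{2} = \frac{361201}{4}$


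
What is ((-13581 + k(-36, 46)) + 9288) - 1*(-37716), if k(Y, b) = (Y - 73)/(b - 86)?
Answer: 1337029/40 ≈ 33426.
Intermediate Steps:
k(Y, b) = (-73 + Y)/(-86 + b)
((-13581 + k(-36, 46)) + 9288) - 1*(-37716) = ((-13581 + (-73 - 36)/(-86 + 46)) + 9288) - 1*(-37716) = ((-13581 - 109/(-40)) + 9288) + 37716 = ((-13581 - 1/40*(-109)) + 9288) + 37716 = ((-13581 + 109/40) + 9288) + 37716 = (-543131/40 + 9288) + 37716 = -171611/40 + 37716 = 1337029/40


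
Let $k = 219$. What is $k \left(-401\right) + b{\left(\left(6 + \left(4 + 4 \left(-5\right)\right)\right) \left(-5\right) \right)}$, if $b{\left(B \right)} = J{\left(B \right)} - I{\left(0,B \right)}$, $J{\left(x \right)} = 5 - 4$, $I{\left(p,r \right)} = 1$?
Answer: $-87819$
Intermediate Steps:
$J{\left(x \right)} = 1$ ($J{\left(x \right)} = 5 - 4 = 1$)
$b{\left(B \right)} = 0$ ($b{\left(B \right)} = 1 - 1 = 0$)
$k \left(-401\right) + b{\left(\left(6 + \left(4 + 4 \left(-5\right)\right)\right) \left(-5\right) \right)} = 219 \left(-401\right) + 0 = -87819 + 0 = -87819$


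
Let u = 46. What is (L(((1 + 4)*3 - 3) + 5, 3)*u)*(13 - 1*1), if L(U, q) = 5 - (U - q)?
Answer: -4968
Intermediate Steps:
L(U, q) = 5 + q - U (L(U, q) = 5 + (q - U) = 5 + q - U)
(L(((1 + 4)*3 - 3) + 5, 3)*u)*(13 - 1*1) = ((5 + 3 - (((1 + 4)*3 - 3) + 5))*46)*(13 - 1*1) = ((5 + 3 - ((5*3 - 3) + 5))*46)*(13 - 1) = ((5 + 3 - ((15 - 3) + 5))*46)*12 = ((5 + 3 - (12 + 5))*46)*12 = ((5 + 3 - 1*17)*46)*12 = ((5 + 3 - 17)*46)*12 = -9*46*12 = -414*12 = -4968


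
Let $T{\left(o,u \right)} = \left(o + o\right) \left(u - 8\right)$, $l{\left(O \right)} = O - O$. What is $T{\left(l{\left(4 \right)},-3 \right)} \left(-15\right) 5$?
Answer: $0$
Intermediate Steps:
$l{\left(O \right)} = 0$
$T{\left(o,u \right)} = 2 o \left(-8 + u\right)$
$T{\left(l{\left(4 \right)},-3 \right)} \left(-15\right) 5 = 2 \cdot 0 \left(-8 - 3\right) \left(-15\right) 5 = 2 \cdot 0 \left(-11\right) \left(-15\right) 5 = 0 \left(-15\right) 5 = 0 \cdot 5 = 0$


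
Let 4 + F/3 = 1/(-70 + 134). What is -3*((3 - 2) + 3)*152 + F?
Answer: -117501/64 ≈ -1836.0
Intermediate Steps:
F = -765/64 (F = -12 + 3/(-70 + 134) = -12 + 3/64 = -765/64 ≈ -11.953)
-3*((3 - 2) + 3)*152 + F = -3*((3 - 2) + 3)*152 - 765/64 = -3*(1 + 3)*152 - 765/64 = -3*4*152 - 765/64 = -12*152 - 765/64 = -1824 - 765/64 = -117501/64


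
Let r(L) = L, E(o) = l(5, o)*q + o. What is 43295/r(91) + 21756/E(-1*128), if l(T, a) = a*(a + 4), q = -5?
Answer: 40945871/86112 ≈ 475.50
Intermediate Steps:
l(T, a) = a*(4 + a)
E(o) = o - 5*o*(4 + o) (E(o) = (o*(4 + o))*(-5) + o = -5*o*(4 + o) + o = o - 5*o*(4 + o))
43295/r(91) + 21756/E(-1*128) = 43295/91 + 21756/(((-1*128)*(-19 - (-5)*128))) = 43295*(1/91) + 21756/((-128*(-19 - 5*(-128)))) = 6185/13 + 21756/((-128*(-19 + 640))) = 6185/13 + 21756/((-128*621)) = 6185/13 + 21756/(-79488) = 6185/13 + 21756*(-1/79488) = 6185/13 - 1813/6624 = 40945871/86112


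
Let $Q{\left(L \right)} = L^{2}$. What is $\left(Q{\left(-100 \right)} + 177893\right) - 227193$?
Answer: $-39300$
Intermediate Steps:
$\left(Q{\left(-100 \right)} + 177893\right) - 227193 = \left(\left(-100\right)^{2} + 177893\right) - 227193 = \left(10000 + 177893\right) - 227193 = 187893 - 227193 = -39300$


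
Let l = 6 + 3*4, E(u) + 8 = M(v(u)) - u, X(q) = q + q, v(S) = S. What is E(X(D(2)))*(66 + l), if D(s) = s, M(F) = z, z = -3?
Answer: -1260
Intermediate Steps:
M(F) = -3
X(q) = 2*q
E(u) = -11 - u (E(u) = -8 + (-3 - u) = -11 - u)
l = 18 (l = 6 + 12 = 18)
E(X(D(2)))*(66 + l) = (-11 - 2*2)*(66 + 18) = (-11 - 1*4)*84 = (-11 - 4)*84 = -15*84 = -1260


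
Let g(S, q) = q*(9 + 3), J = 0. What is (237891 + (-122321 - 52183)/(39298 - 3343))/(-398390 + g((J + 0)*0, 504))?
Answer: -2851065467/4702218870 ≈ -0.60632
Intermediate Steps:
g(S, q) = 12*q (g(S, q) = q*12 = 12*q)
(237891 + (-122321 - 52183)/(39298 - 3343))/(-398390 + g((J + 0)*0, 504)) = (237891 + (-122321 - 52183)/(39298 - 3343))/(-398390 + 12*504) = (237891 - 174504/35955)/(-398390 + 6048) = (237891 - 174504*1/35955)/(-392342) = (237891 - 58168/11985)*(-1/392342) = (2851065467/11985)*(-1/392342) = -2851065467/4702218870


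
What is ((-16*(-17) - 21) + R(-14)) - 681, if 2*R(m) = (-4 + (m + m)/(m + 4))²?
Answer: -10732/25 ≈ -429.28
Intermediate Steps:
R(m) = (-4 + 2*m/(4 + m))²/2 (R(m) = (-4 + (m + m)/(m + 4))²/2 = (-4 + (2*m)/(4 + m))²/2 = (-4 + 2*m/(4 + m))²/2)
((-16*(-17) - 21) + R(-14)) - 681 = ((-16*(-17) - 21) + 2*(8 - 14)²/(4 - 14)²) - 681 = ((272 - 21) + 2*(-6)²/(-10)²) - 681 = (251 + 2*(1/100)*36) - 681 = (251 + 18/25) - 681 = 6293/25 - 681 = -10732/25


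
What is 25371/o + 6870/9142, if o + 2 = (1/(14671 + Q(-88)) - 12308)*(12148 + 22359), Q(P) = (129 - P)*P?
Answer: 922151237162910/1227216420878021 ≈ 0.75142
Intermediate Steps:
Q(P) = P*(129 - P)
o = -1879351333657/4425 (o = -2 + (1/(14671 - 88*(129 - 1*(-88))) - 12308)*(12148 + 22359) = -2 + (1/(14671 - 88*(129 + 88)) - 12308)*34507 = -2 + (1/(14671 - 88*217) - 12308)*34507 = -2 + (1/(14671 - 19096) - 12308)*34507 = -2 + (1/(-4425) - 12308)*34507 = -2 + (-1/4425 - 12308)*34507 = -2 - 54462901/4425*34507 = -2 - 1879351324807/4425 = -1879351333657/4425 ≈ -4.2471e+8)
25371/o + 6870/9142 = 25371/(-1879351333657/4425) + 6870/9142 = 25371*(-4425/1879351333657) + 6870*(1/9142) = -112266675/1879351333657 + 3435/4571 = 922151237162910/1227216420878021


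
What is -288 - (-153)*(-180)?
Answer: -27828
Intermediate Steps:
-288 - (-153)*(-180) = -288 - 153*180 = -288 - 27540 = -27828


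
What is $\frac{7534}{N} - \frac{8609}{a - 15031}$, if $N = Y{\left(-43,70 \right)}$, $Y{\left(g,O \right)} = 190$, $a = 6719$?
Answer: $\frac{32129159}{789640} \approx 40.688$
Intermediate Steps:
$N = 190$
$\frac{7534}{N} - \frac{8609}{a - 15031} = \frac{7534}{190} - \frac{8609}{6719 - 15031} = 7534 \cdot \frac{1}{190} - \frac{8609}{6719 - 15031} = \frac{3767}{95} - \frac{8609}{-8312} = \frac{3767}{95} - - \frac{8609}{8312} = \frac{3767}{95} + \frac{8609}{8312} = \frac{32129159}{789640}$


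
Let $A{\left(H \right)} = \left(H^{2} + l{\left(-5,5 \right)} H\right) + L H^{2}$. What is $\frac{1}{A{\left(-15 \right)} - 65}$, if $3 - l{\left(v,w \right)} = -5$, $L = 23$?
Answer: $\frac{1}{5215} \approx 0.00019175$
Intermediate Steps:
$l{\left(v,w \right)} = 8$ ($l{\left(v,w \right)} = 3 - -5 = 3 + 5 = 8$)
$A{\left(H \right)} = 8 H + 24 H^{2}$ ($A{\left(H \right)} = \left(H^{2} + 8 H\right) + 23 H^{2} = 8 H + 24 H^{2}$)
$\frac{1}{A{\left(-15 \right)} - 65} = \frac{1}{8 \left(-15\right) \left(1 + 3 \left(-15\right)\right) - 65} = \frac{1}{8 \left(-15\right) \left(1 - 45\right) - 65} = \frac{1}{8 \left(-15\right) \left(-44\right) - 65} = \frac{1}{5280 - 65} = \frac{1}{5215}$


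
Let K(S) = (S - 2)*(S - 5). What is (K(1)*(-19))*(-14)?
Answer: 1064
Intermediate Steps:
K(S) = (-5 + S)*(-2 + S) (K(S) = (-2 + S)*(-5 + S) = (-5 + S)*(-2 + S))
(K(1)*(-19))*(-14) = ((10 + 1² - 7*1)*(-19))*(-14) = ((10 + 1 - 7)*(-19))*(-14) = (4*(-19))*(-14) = -76*(-14) = 1064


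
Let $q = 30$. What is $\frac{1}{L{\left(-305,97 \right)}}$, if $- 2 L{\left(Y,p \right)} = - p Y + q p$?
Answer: $- \frac{2}{32495} \approx -6.1548 \cdot 10^{-5}$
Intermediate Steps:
$L{\left(Y,p \right)} = - 15 p + \frac{Y p}{2}$ ($L{\left(Y,p \right)} = - \frac{- p Y + 30 p}{2} = - \frac{- Y p + 30 p}{2} = - \frac{30 p - Y p}{2} = - 15 p + \frac{Y p}{2}$)
$\frac{1}{L{\left(-305,97 \right)}} = \frac{1}{\frac{1}{2} \cdot 97 \left(-30 - 305\right)} = \frac{1}{\frac{1}{2} \cdot 97 \left(-335\right)} = \frac{1}{- \frac{32495}{2}} = - \frac{2}{32495}$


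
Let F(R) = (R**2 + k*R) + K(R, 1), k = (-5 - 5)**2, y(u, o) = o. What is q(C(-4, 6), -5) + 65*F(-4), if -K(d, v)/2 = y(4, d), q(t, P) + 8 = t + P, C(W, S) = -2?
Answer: -24455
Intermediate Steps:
q(t, P) = -8 + P + t (q(t, P) = -8 + (t + P) = -8 + (P + t) = -8 + P + t)
k = 100 (k = (-10)**2 = 100)
K(d, v) = -2*d
F(R) = R**2 + 98*R (F(R) = (R**2 + 100*R) - 2*R = R**2 + 98*R)
q(C(-4, 6), -5) + 65*F(-4) = (-8 - 5 - 2) + 65*(-4*(98 - 4)) = -15 + 65*(-4*94) = -15 + 65*(-376) = -15 - 24440 = -24455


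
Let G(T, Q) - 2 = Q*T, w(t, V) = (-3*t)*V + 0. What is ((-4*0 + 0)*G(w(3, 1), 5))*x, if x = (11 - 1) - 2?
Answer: 0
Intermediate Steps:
w(t, V) = -3*V*t (w(t, V) = -3*V*t + 0 = -3*V*t)
x = 8 (x = 10 - 2 = 8)
G(T, Q) = 2 + Q*T
((-4*0 + 0)*G(w(3, 1), 5))*x = ((-4*0 + 0)*(2 + 5*(-3*1*3)))*8 = ((0 + 0)*(2 + 5*(-9)))*8 = (0*(2 - 45))*8 = (0*(-43))*8 = 0*8 = 0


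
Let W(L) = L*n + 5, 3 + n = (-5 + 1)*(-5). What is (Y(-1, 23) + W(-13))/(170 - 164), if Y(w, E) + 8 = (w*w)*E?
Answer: -67/2 ≈ -33.500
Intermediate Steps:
Y(w, E) = -8 + E*w² (Y(w, E) = -8 + (w*w)*E = -8 + w²*E = -8 + E*w²)
n = 17 (n = -3 + (-5 + 1)*(-5) = -3 - 4*(-5) = -3 + 20 = 17)
W(L) = 5 + 17*L (W(L) = L*17 + 5 = 17*L + 5 = 5 + 17*L)
(Y(-1, 23) + W(-13))/(170 - 164) = ((-8 + 23*(-1)²) + (5 + 17*(-13)))/(170 - 164) = ((-8 + 23*1) + (5 - 221))/6 = ((-8 + 23) - 216)*(⅙) = (15 - 216)*(⅙) = -201*⅙ = -67/2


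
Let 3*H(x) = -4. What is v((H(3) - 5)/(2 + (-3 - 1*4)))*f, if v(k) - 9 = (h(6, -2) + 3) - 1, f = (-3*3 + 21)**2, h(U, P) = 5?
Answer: 2304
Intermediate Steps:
H(x) = -4/3 (H(x) = (1/3)*(-4) = -4/3)
f = 144 (f = (-9 + 21)**2 = 12**2 = 144)
v(k) = 16 (v(k) = 9 + ((5 + 3) - 1) = 9 + (8 - 1) = 9 + 7 = 16)
v((H(3) - 5)/(2 + (-3 - 1*4)))*f = 16*144 = 2304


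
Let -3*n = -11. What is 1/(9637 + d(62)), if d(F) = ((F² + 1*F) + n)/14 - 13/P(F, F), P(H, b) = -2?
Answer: 21/208378 ≈ 0.00010078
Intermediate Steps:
n = 11/3 (n = -⅓*(-11) = 11/3 ≈ 3.6667)
d(F) = 142/21 + F/14 + F²/14 (d(F) = ((F² + 1*F) + 11/3)/14 - 13/(-2) = ((F² + F) + 11/3)*(1/14) - 13*(-½) = ((F + F²) + 11/3)*(1/14) + 13/2 = (11/3 + F + F²)*(1/14) + 13/2 = (11/42 + F/14 + F²/14) + 13/2 = 142/21 + F/14 + F²/14)
1/(9637 + d(62)) = 1/(9637 + (142/21 + (1/14)*62 + (1/14)*62²)) = 1/(9637 + (142/21 + 31/7 + (1/14)*3844)) = 1/(9637 + (142/21 + 31/7 + 1922/7)) = 1/(9637 + 6001/21) = 1/(208378/21) = 21/208378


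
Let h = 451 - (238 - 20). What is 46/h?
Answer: 46/233 ≈ 0.19742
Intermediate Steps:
h = 233 (h = 451 - 1*218 = 451 - 218 = 233)
46/h = 46/233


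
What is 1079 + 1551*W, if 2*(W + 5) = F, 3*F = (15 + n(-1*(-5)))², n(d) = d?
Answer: 96724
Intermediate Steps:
F = 400/3 (F = (15 - 1*(-5))²/3 = (15 + 5)²/3 = (⅓)*20² = (⅓)*400 = 400/3 ≈ 133.33)
W = 185/3 (W = -5 + (½)*(400/3) = -5 + 200/3 = 185/3 ≈ 61.667)
1079 + 1551*W = 1079 + 1551*(185/3) = 1079 + 95645 = 96724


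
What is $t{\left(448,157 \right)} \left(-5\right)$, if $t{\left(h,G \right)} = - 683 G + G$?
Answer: $535370$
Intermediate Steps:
$t{\left(h,G \right)} = - 682 G$
$t{\left(448,157 \right)} \left(-5\right) = \left(-682\right) 157 \left(-5\right) = \left(-107074\right) \left(-5\right) = 535370$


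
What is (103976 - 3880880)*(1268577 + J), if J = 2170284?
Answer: -12988247866344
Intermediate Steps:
(103976 - 3880880)*(1268577 + J) = (103976 - 3880880)*(1268577 + 2170284) = -3776904*3438861 = -12988247866344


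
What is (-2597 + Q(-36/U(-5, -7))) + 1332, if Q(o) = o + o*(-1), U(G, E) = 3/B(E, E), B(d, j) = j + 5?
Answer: -1265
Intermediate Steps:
B(d, j) = 5 + j
U(G, E) = 3/(5 + E)
Q(o) = 0 (Q(o) = o - o = 0)
(-2597 + Q(-36/U(-5, -7))) + 1332 = (-2597 + 0) + 1332 = -2597 + 1332 = -1265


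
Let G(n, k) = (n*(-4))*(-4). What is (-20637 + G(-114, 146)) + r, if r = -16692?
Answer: -39153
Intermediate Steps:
G(n, k) = 16*n (G(n, k) = -4*n*(-4) = 16*n)
(-20637 + G(-114, 146)) + r = (-20637 + 16*(-114)) - 16692 = (-20637 - 1824) - 16692 = -22461 - 16692 = -39153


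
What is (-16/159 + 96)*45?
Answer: 228720/53 ≈ 4315.5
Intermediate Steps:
(-16/159 + 96)*45 = (15248/159)*45 = 228720/53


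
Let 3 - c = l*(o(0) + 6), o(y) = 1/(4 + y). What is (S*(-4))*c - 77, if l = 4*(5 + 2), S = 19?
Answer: 12995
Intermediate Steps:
l = 28 (l = 4*7 = 28)
c = -172 (c = 3 - 28*(1/(4 + 0) + 6) = 3 - 28*(1/4 + 6) = 3 - 28*(¼ + 6) = 3 - 28*25/4 = 3 - 1*175 = 3 - 175 = -172)
(S*(-4))*c - 77 = (19*(-4))*(-172) - 77 = -76*(-172) - 77 = 13072 - 77 = 12995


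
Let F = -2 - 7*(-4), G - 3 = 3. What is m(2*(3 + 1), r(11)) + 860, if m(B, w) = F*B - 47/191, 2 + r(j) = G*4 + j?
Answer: 203941/191 ≈ 1067.8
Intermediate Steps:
G = 6 (G = 3 + 3 = 6)
r(j) = 22 + j (r(j) = -2 + (6*4 + j) = -2 + (24 + j) = 22 + j)
F = 26 (F = -2 + 28 = 26)
m(B, w) = -47/191 + 26*B (m(B, w) = 26*B - 47/191 = -47/191 + 26*B)
m(2*(3 + 1), r(11)) + 860 = (-47/191 + 26*(2*(3 + 1))) + 860 = (-47/191 + 26*(2*4)) + 860 = (-47/191 + 26*8) + 860 = (-47/191 + 208) + 860 = 39681/191 + 860 = 203941/191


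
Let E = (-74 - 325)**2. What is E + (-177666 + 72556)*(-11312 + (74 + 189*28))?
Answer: 625143261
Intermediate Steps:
E = 159201 (E = (-399)**2 = 159201)
E + (-177666 + 72556)*(-11312 + (74 + 189*28)) = 159201 + (-177666 + 72556)*(-11312 + (74 + 189*28)) = 159201 - 105110*(-11312 + (74 + 5292)) = 159201 - 105110*(-11312 + 5366) = 159201 - 105110*(-5946) = 159201 + 624984060 = 625143261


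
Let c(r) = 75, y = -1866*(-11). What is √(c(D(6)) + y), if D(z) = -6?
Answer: 3*√2289 ≈ 143.53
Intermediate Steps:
y = 20526
√(c(D(6)) + y) = √(75 + 20526) = √20601 = 3*√2289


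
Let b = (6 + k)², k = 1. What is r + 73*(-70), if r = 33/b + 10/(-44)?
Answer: -5508099/1078 ≈ -5109.6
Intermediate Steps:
b = 49 (b = (6 + 1)² = 7² = 49)
r = 481/1078 (r = 33/49 + 10/(-44) = 33*(1/49) + 10*(-1/44) = 33/49 - 5/22 = 481/1078 ≈ 0.44620)
r + 73*(-70) = 481/1078 + 73*(-70) = 481/1078 - 5110 = -5508099/1078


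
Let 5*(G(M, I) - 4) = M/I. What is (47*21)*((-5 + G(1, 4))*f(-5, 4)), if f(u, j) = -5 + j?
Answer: 18753/20 ≈ 937.65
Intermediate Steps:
G(M, I) = 4 + M/(5*I) (G(M, I) = 4 + (M/I)/5 = 4 + M/(5*I))
(47*21)*((-5 + G(1, 4))*f(-5, 4)) = (47*21)*((-5 + (4 + (⅕)*1/4))*(-5 + 4)) = 987*((-5 + (4 + (⅕)*1*(¼)))*(-1)) = 987*((-5 + (4 + 1/20))*(-1)) = 987*((-5 + 81/20)*(-1)) = 987*(-19/20*(-1)) = 987*(19/20) = 18753/20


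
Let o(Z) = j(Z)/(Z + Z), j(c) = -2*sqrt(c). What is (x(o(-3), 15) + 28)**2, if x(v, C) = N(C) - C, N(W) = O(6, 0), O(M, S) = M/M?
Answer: 196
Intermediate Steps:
O(M, S) = 1
N(W) = 1
o(Z) = -1/sqrt(Z) (o(Z) = (-2*sqrt(Z))/(Z + Z) = (-2*sqrt(Z))/((2*Z)) = (1/(2*Z))*(-2*sqrt(Z)) = -1/sqrt(Z))
x(v, C) = 1 - C
(x(o(-3), 15) + 28)**2 = ((1 - 1*15) + 28)**2 = ((1 - 15) + 28)**2 = (-14 + 28)**2 = 14**2 = 196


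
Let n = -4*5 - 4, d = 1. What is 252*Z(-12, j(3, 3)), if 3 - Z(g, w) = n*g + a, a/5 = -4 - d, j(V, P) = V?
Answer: -65520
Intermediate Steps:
n = -24 (n = -20 - 4 = -24)
a = -25 (a = 5*(-4 - 1*1) = 5*(-4 - 1) = 5*(-5) = -25)
Z(g, w) = 28 + 24*g (Z(g, w) = 3 - (-24*g - 25) = 3 - (-25 - 24*g) = 3 + (25 + 24*g) = 28 + 24*g)
252*Z(-12, j(3, 3)) = 252*(28 + 24*(-12)) = 252*(28 - 288) = 252*(-260) = -65520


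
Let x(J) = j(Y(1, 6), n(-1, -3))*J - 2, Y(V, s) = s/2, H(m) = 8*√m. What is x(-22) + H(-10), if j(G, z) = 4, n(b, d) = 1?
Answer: -90 + 8*I*√10 ≈ -90.0 + 25.298*I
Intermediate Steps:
Y(V, s) = s/2 (Y(V, s) = s*(½) = s/2)
x(J) = -2 + 4*J (x(J) = 4*J - 2 = -2 + 4*J)
x(-22) + H(-10) = (-2 + 4*(-22)) + 8*√(-10) = (-2 - 88) + 8*(I*√10) = -90 + 8*I*√10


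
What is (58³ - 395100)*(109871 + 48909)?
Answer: -31754094640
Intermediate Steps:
(58³ - 395100)*(109871 + 48909) = (195112 - 395100)*158780 = -199988*158780 = -31754094640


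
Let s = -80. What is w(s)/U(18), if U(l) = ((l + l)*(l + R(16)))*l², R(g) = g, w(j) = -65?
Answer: -65/396576 ≈ -0.00016390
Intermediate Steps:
U(l) = 2*l³*(16 + l) (U(l) = ((l + l)*(l + 16))*l² = ((2*l)*(16 + l))*l² = (2*l*(16 + l))*l² = 2*l³*(16 + l))
w(s)/U(18) = -65*1/(11664*(16 + 18)) = -65/(2*5832*34) = -65/396576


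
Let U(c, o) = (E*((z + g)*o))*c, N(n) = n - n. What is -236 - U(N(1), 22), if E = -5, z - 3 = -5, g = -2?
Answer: -236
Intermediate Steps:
z = -2 (z = 3 - 5 = -2)
N(n) = 0
U(c, o) = 20*c*o (U(c, o) = (-5*(-2 - 2)*o)*c = (-(-20)*o)*c = (20*o)*c = 20*c*o)
-236 - U(N(1), 22) = -236 - 20*0*22 = -236 - 1*0 = -236 + 0 = -236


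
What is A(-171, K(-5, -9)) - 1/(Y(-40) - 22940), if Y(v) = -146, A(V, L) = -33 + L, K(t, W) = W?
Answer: -969611/23086 ≈ -42.000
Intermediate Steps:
A(-171, K(-5, -9)) - 1/(Y(-40) - 22940) = (-33 - 9) - 1/(-146 - 22940) = -42 - 1/(-23086) = -42 - 1*(-1/23086) = -42 + 1/23086 = -969611/23086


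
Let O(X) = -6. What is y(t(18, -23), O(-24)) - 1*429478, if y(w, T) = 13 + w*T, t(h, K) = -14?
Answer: -429381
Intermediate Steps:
y(w, T) = 13 + T*w
y(t(18, -23), O(-24)) - 1*429478 = (13 - 6*(-14)) - 1*429478 = (13 + 84) - 429478 = 97 - 429478 = -429381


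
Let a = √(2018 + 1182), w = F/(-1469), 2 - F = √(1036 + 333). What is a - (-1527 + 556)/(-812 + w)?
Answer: -1426399/1192793 + 40*√2 ≈ 55.373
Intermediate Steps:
F = -35 (F = 2 - √(1036 + 333) = 2 - √1369 = 2 - 1*37 = 2 - 37 = -35)
w = 35/1469 (w = -35/(-1469) = -35*(-1/1469) = 35/1469 ≈ 0.023826)
a = 40*√2 (a = √3200 = 40*√2 ≈ 56.569)
a - (-1527 + 556)/(-812 + w) = 40*√2 - (-1527 + 556)/(-812 + 35/1469) = 40*√2 - (-971)/(-1192793/1469) = 40*√2 - (-971)*(-1469)/1192793 = 40*√2 - 1*1426399/1192793 = 40*√2 - 1426399/1192793 = -1426399/1192793 + 40*√2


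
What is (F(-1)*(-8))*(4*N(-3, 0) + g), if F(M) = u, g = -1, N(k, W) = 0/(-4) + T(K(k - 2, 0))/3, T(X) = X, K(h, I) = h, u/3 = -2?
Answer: -368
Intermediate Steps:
u = -6 (u = 3*(-2) = -6)
N(k, W) = -⅔ + k/3 (N(k, W) = 0/(-4) + (k - 2)/3 = 0*(-¼) + (-2 + k)*(⅓) = 0 + (-⅔ + k/3) = -⅔ + k/3)
F(M) = -6
(F(-1)*(-8))*(4*N(-3, 0) + g) = (-6*(-8))*(4*(-⅔ + (⅓)*(-3)) - 1) = 48*(4*(-⅔ - 1) - 1) = 48*(4*(-5/3) - 1) = 48*(-20/3 - 1) = 48*(-23/3) = -368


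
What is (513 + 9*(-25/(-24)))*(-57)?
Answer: -238203/8 ≈ -29775.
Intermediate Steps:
(513 + 9*(-25/(-24)))*(-57) = (513 + 9*(-25*(-1/24)))*(-57) = (513 + 9*(25/24))*(-57) = (513 + 75/8)*(-57) = (4179/8)*(-57) = -238203/8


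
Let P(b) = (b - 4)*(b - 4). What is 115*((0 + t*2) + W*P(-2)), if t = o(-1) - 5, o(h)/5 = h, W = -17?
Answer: -72680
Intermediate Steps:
o(h) = 5*h
P(b) = (-4 + b)² (P(b) = (-4 + b)*(-4 + b) = (-4 + b)²)
t = -10 (t = 5*(-1) - 5 = -5 - 5 = -10)
115*((0 + t*2) + W*P(-2)) = 115*((0 - 10*2) - 17*(-4 - 2)²) = 115*((0 - 20) - 17*(-6)²) = 115*(-20 - 17*36) = 115*(-20 - 612) = 115*(-632) = -72680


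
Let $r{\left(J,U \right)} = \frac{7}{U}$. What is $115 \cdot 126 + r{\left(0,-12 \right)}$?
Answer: $\frac{173873}{12} \approx 14489.0$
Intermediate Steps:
$115 \cdot 126 + r{\left(0,-12 \right)} = 115 \cdot 126 + \frac{7}{-12} = 14490 + 7 \left(- \frac{1}{12}\right) = 14490 - \frac{7}{12} = \frac{173873}{12}$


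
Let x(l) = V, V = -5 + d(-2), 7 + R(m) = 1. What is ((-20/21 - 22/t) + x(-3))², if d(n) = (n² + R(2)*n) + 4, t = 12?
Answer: 29241/196 ≈ 149.19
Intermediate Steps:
R(m) = -6 (R(m) = -7 + 1 = -6)
d(n) = 4 + n² - 6*n (d(n) = (n² - 6*n) + 4 = 4 + n² - 6*n)
V = 15 (V = -5 + (4 + (-2)² - 6*(-2)) = -5 + (4 + 4 + 12) = -5 + 20 = 15)
x(l) = 15
((-20/21 - 22/t) + x(-3))² = ((-20/21 - 22/12) + 15)² = ((-20*1/21 - 22*1/12) + 15)² = ((-20/21 - 11/6) + 15)² = (-39/14 + 15)² = (171/14)² = 29241/196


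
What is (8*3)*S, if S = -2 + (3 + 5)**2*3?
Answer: 4560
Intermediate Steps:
S = 190 (S = -2 + 8**2*3 = -2 + 64*3 = -2 + 192 = 190)
(8*3)*S = (8*3)*190 = 24*190 = 4560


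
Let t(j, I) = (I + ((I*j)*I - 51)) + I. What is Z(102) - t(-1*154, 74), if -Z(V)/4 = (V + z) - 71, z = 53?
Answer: 842871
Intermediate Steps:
Z(V) = 72 - 4*V (Z(V) = -4*((V + 53) - 71) = -4*((53 + V) - 71) = -4*(-18 + V) = 72 - 4*V)
t(j, I) = -51 + 2*I + j*I**2 (t(j, I) = (I + (j*I**2 - 51)) + I = (I + (-51 + j*I**2)) + I = (-51 + I + j*I**2) + I = -51 + 2*I + j*I**2)
Z(102) - t(-1*154, 74) = (72 - 4*102) - (-51 + 2*74 - 1*154*74**2) = (72 - 408) - (-51 + 148 - 154*5476) = -336 - (-51 + 148 - 843304) = -336 - 1*(-843207) = -336 + 843207 = 842871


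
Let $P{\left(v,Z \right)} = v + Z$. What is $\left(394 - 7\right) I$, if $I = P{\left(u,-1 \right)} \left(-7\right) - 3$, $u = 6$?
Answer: $-14706$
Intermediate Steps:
$P{\left(v,Z \right)} = Z + v$
$I = -38$ ($I = \left(-1 + 6\right) \left(-7\right) - 3 = 5 \left(-7\right) - 3 = -35 - 3 = -38$)
$\left(394 - 7\right) I = \left(394 - 7\right) \left(-38\right) = 387 \left(-38\right) = -14706$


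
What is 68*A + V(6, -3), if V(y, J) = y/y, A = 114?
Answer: 7753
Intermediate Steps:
V(y, J) = 1
68*A + V(6, -3) = 68*114 + 1 = 7752 + 1 = 7753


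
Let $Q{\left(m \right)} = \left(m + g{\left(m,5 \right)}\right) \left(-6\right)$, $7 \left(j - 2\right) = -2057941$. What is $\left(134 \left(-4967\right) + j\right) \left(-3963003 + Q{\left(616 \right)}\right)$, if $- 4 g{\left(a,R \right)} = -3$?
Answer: $\frac{53288480617011}{14} \approx 3.8063 \cdot 10^{12}$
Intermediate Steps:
$j = - \frac{2057927}{7}$ ($j = 2 + \frac{1}{7} \left(-2057941\right) = 2 - \frac{2057941}{7} = - \frac{2057927}{7} \approx -2.9399 \cdot 10^{5}$)
$g{\left(a,R \right)} = \frac{3}{4}$ ($g{\left(a,R \right)} = \left(- \frac{1}{4}\right) \left(-3\right) = \frac{3}{4}$)
$Q{\left(m \right)} = - \frac{9}{2} - 6 m$ ($Q{\left(m \right)} = \left(m + \frac{3}{4}\right) \left(-6\right) = \left(\frac{3}{4} + m\right) \left(-6\right) = - \frac{9}{2} - 6 m$)
$\left(134 \left(-4967\right) + j\right) \left(-3963003 + Q{\left(616 \right)}\right) = \left(134 \left(-4967\right) - \frac{2057927}{7}\right) \left(-3963003 - \frac{7401}{2}\right) = \left(-665578 - \frac{2057927}{7}\right) \left(-3963003 - \frac{7401}{2}\right) = - \frac{6716973 \left(-3963003 - \frac{7401}{2}\right)}{7} = \left(- \frac{6716973}{7}\right) \left(- \frac{7933407}{2}\right) = \frac{53288480617011}{14}$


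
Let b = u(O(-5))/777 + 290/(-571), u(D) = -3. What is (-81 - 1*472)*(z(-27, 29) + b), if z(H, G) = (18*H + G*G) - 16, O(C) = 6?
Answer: -3954636510/21127 ≈ -1.8718e+5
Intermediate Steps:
z(H, G) = -16 + G² + 18*H (z(H, G) = (18*H + G²) - 16 = (G² + 18*H) - 16 = -16 + G² + 18*H)
b = -75681/147889 (b = -3/777 + 290/(-571) = -3*1/777 + 290*(-1/571) = -1/259 - 290/571 = -75681/147889 ≈ -0.51174)
(-81 - 1*472)*(z(-27, 29) + b) = (-81 - 1*472)*((-16 + 29² + 18*(-27)) - 75681/147889) = (-81 - 472)*((-16 + 841 - 486) - 75681/147889) = -553*(339 - 75681/147889) = -553*50058690/147889 = -3954636510/21127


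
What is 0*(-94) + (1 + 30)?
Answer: 31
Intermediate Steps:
0*(-94) + (1 + 30) = 0 + 31 = 31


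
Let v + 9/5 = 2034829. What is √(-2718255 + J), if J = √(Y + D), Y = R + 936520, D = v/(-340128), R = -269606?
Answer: √(-3412184455849500 + 35430*√837159564014465)/35430 ≈ 1648.5*I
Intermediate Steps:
v = 10174136/5 (v = -9/5 + 2034829 = 10174136/5 ≈ 2.0348e+6)
D = -1271767/212580 (D = (10174136/5)/(-340128) = (10174136/5)*(-1/340128) = -1271767/212580 ≈ -5.9825)
Y = 666914 (Y = -269606 + 936520 = 666914)
J = √837159564014465/35430 (J = √(666914 - 1271767/212580) = √(141771306353/212580) = √837159564014465/35430 ≈ 816.64)
√(-2718255 + J) = √(-2718255 + √837159564014465/35430)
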